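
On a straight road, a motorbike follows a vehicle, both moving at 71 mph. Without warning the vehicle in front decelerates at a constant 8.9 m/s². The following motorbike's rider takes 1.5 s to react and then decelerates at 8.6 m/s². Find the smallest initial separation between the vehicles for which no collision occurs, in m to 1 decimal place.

Minimum gap ≈ 49.6 m

71 mph × 0.44704 = 31.7398 m/s.
Leader travels v²/(2a_L) = 1007.415 / 17.800 = 56.596 m before stopping.
Follower covers v·t_r = 31.7398 × 1.5 = 47.610 m while reacting, then v²/(2a_F) = 1007.415 / 17.200 = 58.571 m while braking, for a total of 47.610 + 58.571 = 106.181 m.
Since a_F ≤ a_L and the follower starts braking later, the follower is never slower than the leader, so the closest approach is when both have stopped.
Minimum gap = 106.181 − 56.596 = 49.585 m.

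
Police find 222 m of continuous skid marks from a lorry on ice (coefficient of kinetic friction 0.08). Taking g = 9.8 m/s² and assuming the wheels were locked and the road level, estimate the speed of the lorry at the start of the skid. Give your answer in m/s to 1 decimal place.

Deceleration a = μg = 0.08 × 9.8 = 0.784 m/s².
v = √(2a·d) = √(2 × 0.784 × 222) = √348.096 = 18.6573 m/s.

Initial speed ≈ 18.7 m/s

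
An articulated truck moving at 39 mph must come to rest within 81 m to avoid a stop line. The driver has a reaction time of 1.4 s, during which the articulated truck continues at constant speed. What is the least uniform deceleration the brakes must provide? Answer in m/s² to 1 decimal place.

Required deceleration ≈ 2.7 m/s²

39 mph × 0.44704 = 17.4346 m/s.
Distance covered during reaction = 17.4346 × 1.4 = 24.408 m.
Distance available for braking: 81 − 24.408 = 56.592 m.
v² = 2a·d ⇒ a = v²/(2d) = 17.4346² / (2 × 56.592) = 303.965 / 113.184 = 2.6856 m/s².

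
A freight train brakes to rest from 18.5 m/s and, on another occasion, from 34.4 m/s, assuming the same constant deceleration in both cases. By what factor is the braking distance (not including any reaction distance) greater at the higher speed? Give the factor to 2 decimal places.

Factor ≈ 3.46

Braking distance d = v²/(2a), so with a fixed, d ∝ v².
Factor = (34.4/18.5)² = 1.8595² = 3.4577.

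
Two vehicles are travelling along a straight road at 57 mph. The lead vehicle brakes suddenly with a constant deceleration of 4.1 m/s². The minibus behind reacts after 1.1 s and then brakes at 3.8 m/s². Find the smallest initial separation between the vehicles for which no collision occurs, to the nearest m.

Minimum gap ≈ 34 m

57 mph × 0.44704 = 25.4813 m/s.
Leader travels v²/(2a_L) = 649.297 / 8.200 = 79.183 m before stopping.
Follower covers v·t_r = 25.4813 × 1.1 = 28.029 m while reacting, then v²/(2a_F) = 649.297 / 7.600 = 85.434 m while braking, for a total of 28.029 + 85.434 = 113.463 m.
Since a_F ≤ a_L and the follower starts braking later, the follower is never slower than the leader, so the closest approach is when both have stopped.
Minimum gap = 113.463 − 79.183 = 34.280 m.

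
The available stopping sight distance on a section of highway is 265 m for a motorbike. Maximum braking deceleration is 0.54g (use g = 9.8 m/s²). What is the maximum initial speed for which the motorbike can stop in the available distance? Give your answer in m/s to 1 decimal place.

a = 0.54 × 9.8 = 5.292 m/s².
v²/(2a) = d ⇒ v = √(2 × 5.292 × 265) = √2804.76 = 52.9600 m/s.

Maximum speed ≈ 53.0 m/s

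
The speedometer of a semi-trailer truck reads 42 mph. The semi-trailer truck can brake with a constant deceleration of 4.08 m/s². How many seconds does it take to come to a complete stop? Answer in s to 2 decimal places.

Braking time ≈ 4.60 s

42 mph × 0.44704 = 18.7757 m/s.
Braking time = v/a = 18.7757 / 4.080 = 4.602 s.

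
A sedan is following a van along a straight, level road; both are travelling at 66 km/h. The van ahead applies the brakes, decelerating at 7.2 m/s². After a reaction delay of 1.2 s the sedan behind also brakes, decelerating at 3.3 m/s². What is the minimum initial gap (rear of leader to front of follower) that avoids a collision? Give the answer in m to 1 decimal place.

Minimum gap ≈ 49.6 m

66 km/h ÷ 3.6 = 18.3333 m/s.
Leader travels v²/(2a_L) = 336.110 / 14.400 = 23.341 m before stopping.
Follower covers v·t_r = 18.3333 × 1.2 = 22.000 m while reacting, then v²/(2a_F) = 336.110 / 6.600 = 50.926 m while braking, for a total of 22.000 + 50.926 = 72.926 m.
Since a_F ≤ a_L and the follower starts braking later, the follower is never slower than the leader, so the closest approach is when both have stopped.
Minimum gap = 72.926 − 23.341 = 49.585 m.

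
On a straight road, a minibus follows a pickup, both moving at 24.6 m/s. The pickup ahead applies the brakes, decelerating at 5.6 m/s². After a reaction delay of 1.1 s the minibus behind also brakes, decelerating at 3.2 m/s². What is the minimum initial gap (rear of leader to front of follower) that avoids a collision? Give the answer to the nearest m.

Minimum gap ≈ 68 m

Leader travels v²/(2a_L) = 605.160 / 11.200 = 54.032 m before stopping.
Follower covers v·t_r = 24.6000 × 1.1 = 27.060 m while reacting, then v²/(2a_F) = 605.160 / 6.400 = 94.556 m while braking, for a total of 27.060 + 94.556 = 121.616 m.
Since a_F ≤ a_L and the follower starts braking later, the follower is never slower than the leader, so the closest approach is when both have stopped.
Minimum gap = 121.616 − 54.032 = 67.584 m.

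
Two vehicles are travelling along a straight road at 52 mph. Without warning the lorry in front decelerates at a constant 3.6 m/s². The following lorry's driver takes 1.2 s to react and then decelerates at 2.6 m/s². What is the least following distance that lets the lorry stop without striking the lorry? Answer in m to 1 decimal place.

Minimum gap ≈ 56.8 m

52 mph × 0.44704 = 23.2461 m/s.
Leader travels v²/(2a_L) = 540.381 / 7.200 = 75.053 m before stopping.
Follower covers v·t_r = 23.2461 × 1.2 = 27.895 m while reacting, then v²/(2a_F) = 540.381 / 5.200 = 103.919 m while braking, for a total of 27.895 + 103.919 = 131.814 m.
Since a_F ≤ a_L and the follower starts braking later, the follower is never slower than the leader, so the closest approach is when both have stopped.
Minimum gap = 131.814 − 75.053 = 56.761 m.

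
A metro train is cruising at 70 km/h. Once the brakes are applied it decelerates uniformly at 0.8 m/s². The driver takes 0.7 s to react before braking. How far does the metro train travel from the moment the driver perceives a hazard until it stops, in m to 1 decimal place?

Total stopping distance ≈ 249.9 m

70 km/h ÷ 3.6 = 19.4444 m/s.
Reaction distance = v·t_r = 19.4444 × 0.7 = 13.611 m.
Braking distance = v²/(2a) = 19.4444² / (2 × 0.800) = 378.085 / 1.600 = 236.303 m.
Total = 13.611 + 236.303 = 249.914 m.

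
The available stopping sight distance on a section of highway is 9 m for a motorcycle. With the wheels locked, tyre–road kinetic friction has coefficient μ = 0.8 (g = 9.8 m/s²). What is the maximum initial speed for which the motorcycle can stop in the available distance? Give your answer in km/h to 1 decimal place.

a = μg = 0.8 × 9.8 = 7.840 m/s².
v²/(2a) = d ⇒ v = √(2 × 7.840 × 9) = √141.12 = 11.8794 m/s.
11.8794 m/s × 3.6 = 42.766 km/h.

Maximum speed ≈ 42.8 km/h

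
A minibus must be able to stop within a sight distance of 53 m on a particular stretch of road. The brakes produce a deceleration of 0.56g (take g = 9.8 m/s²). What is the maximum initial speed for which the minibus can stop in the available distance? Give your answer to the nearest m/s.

a = 0.56 × 9.8 = 5.488 m/s².
v²/(2a) = d ⇒ v = √(2 × 5.488 × 53) = √581.73 = 24.1191 m/s.

Maximum speed ≈ 24 m/s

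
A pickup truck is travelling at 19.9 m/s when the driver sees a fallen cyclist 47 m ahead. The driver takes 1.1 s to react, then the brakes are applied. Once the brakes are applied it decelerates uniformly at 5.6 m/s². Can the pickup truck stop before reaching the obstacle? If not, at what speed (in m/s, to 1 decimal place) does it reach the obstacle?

No — it strikes the obstacle at 10.7 m/s

Reaction distance = 19.9000 × 1.1 = 21.890 m.
Braking distance needed to stop: v²/(2a) = 396.010 / 11.200 = 35.358 m, so total needed = 21.890 + 35.358 = 57.248 m > 47 m — it cannot stop.
Distance remaining when braking begins: 47 − 21.890 = 25.110 m.
v² = v₀² − 2a·d = 396.010 − 2 × 5.600 × 25.110 = 114.778 m²/s².
v = √114.778 = 10.713 m/s.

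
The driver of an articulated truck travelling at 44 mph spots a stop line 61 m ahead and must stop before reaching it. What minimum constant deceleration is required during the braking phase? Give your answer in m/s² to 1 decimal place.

44 mph × 0.44704 = 19.6698 m/s.
v² = 2a·d ⇒ a = v²/(2d) = 19.6698² / (2 × 61.000) = 386.901 / 122.000 = 3.1713 m/s².

Required deceleration ≈ 3.2 m/s²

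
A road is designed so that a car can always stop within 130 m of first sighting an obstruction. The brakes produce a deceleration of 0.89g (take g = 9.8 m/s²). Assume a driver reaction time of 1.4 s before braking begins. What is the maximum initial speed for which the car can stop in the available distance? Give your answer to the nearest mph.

Maximum speed ≈ 83 mph

a = 0.89 × 9.8 = 8.722 m/s².
Stopping distance: v·t_r + v²/(2a) = 130 with t_r = 1.4 s and a = 8.722 m/s².
So v² + 24.422 v − 2267.72 = 0.
Positive root: v = −a·t_r + √((a·t_r)² + 2a·d) = −12.211 + √(149.109 + 2267.72) = 36.9503 m/s.
36.9503 m/s ÷ 0.44704 = 82.655 mph.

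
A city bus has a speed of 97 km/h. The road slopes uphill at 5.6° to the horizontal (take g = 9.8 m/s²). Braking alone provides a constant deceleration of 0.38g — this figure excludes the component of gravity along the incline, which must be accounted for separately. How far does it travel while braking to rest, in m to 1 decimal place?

97 km/h ÷ 3.6 = 26.9444 m/s.
a = 0.38 × 9.8 = 3.724 m/s².
Gravity along the uphill slope adds to the braking deceleration: a_eff = 3.724 + 9.8·sin 5.6° = 3.724 + 0.956 = 4.680 m/s².
Braking distance = v²/(2a) = 26.9444² / (2 × 4.680) = 726.001 / 9.360 = 77.564 m.

Braking distance ≈ 77.6 m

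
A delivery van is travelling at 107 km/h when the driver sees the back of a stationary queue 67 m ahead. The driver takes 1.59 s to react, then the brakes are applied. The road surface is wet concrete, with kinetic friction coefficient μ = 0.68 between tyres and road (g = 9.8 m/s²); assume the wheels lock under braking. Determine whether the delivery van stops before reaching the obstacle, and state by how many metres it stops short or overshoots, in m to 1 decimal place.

107 km/h ÷ 3.6 = 29.7222 m/s.
a = μg = 0.68 × 9.8 = 6.664 m/s².
Reaction distance = 29.7222 × 1.59 = 47.258 m.
Braking distance = v²/(2a) = 883.409 / 13.328 = 66.282 m.
Total stopping distance = 47.258 + 66.282 = 113.540 m, vs 67 m available — it cannot stop in time and overshoots by 113.540 − 67 = 46.540 m.

No — it overshoots by 46.5 m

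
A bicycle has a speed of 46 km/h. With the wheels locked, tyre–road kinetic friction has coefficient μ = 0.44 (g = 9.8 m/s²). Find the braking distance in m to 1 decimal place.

Braking distance ≈ 18.9 m

46 km/h ÷ 3.6 = 12.7778 m/s.
a = μg = 0.44 × 9.8 = 4.312 m/s².
Braking distance = v²/(2a) = 12.7778² / (2 × 4.312) = 163.272 / 8.624 = 18.932 m.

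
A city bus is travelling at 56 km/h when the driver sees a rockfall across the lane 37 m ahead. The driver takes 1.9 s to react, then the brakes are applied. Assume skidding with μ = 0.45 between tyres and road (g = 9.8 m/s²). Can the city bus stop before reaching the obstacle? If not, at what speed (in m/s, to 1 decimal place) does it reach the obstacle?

No — it strikes the obstacle at 13.3 m/s

56 km/h ÷ 3.6 = 15.5556 m/s.
a = μg = 0.45 × 9.8 = 4.410 m/s².
Reaction distance = 15.5556 × 1.9 = 29.556 m.
Braking distance needed to stop: v²/(2a) = 241.977 / 8.820 = 27.435 m, so total needed = 29.556 + 27.435 = 56.991 m > 37 m — it cannot stop.
Distance remaining when braking begins: 37 − 29.556 = 7.444 m.
v² = v₀² − 2a·d = 241.977 − 2 × 4.410 × 7.444 = 176.321 m²/s².
v = √176.321 = 13.279 m/s.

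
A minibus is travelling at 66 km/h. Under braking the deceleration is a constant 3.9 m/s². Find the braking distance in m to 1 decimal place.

Braking distance ≈ 43.1 m

66 km/h ÷ 3.6 = 18.3333 m/s.
Braking distance = v²/(2a) = 18.3333² / (2 × 3.900) = 336.110 / 7.800 = 43.091 m.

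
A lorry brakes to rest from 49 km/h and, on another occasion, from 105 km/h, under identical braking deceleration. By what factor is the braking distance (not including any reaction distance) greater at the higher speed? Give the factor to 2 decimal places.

Braking distance d = v²/(2a), so with a fixed, d ∝ v².
Factor = (105/49)² = 2.1429² = 4.5920.

Factor ≈ 4.59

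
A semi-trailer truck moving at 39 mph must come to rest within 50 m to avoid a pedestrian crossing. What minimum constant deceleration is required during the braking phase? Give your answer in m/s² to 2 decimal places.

Required deceleration ≈ 3.04 m/s²

39 mph × 0.44704 = 17.4346 m/s.
v² = 2a·d ⇒ a = v²/(2d) = 17.4346² / (2 × 50.000) = 303.965 / 100.000 = 3.0396 m/s².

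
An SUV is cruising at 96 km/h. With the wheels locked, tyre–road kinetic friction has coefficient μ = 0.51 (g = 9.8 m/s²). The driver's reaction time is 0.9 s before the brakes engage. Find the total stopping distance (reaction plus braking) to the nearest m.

96 km/h ÷ 3.6 = 26.6667 m/s.
a = μg = 0.51 × 9.8 = 4.998 m/s².
Reaction distance = v·t_r = 26.6667 × 0.9 = 24.000 m.
Braking distance = v²/(2a) = 26.6667² / (2 × 4.998) = 711.113 / 9.996 = 71.140 m.
Total = 24.000 + 71.140 = 95.140 m.

Total stopping distance ≈ 95 m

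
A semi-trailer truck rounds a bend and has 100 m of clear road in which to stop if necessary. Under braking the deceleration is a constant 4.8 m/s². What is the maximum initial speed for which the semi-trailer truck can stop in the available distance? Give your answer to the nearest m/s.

v²/(2a) = d ⇒ v = √(2 × 4.800 × 100) = √960.00 = 30.9839 m/s.

Maximum speed ≈ 31 m/s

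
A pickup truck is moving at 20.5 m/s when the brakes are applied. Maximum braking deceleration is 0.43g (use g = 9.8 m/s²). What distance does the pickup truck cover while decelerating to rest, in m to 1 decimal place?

Braking distance ≈ 49.9 m

a = 0.43 × 9.8 = 4.214 m/s².
Braking distance = v²/(2a) = 20.5000² / (2 × 4.214) = 420.250 / 8.428 = 49.864 m.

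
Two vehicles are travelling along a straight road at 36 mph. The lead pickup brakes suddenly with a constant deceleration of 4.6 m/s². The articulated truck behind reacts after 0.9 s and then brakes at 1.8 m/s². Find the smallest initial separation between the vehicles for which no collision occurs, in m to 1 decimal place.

Minimum gap ≈ 58.3 m

36 mph × 0.44704 = 16.0934 m/s.
Leader travels v²/(2a_L) = 258.998 / 9.200 = 28.152 m before stopping.
Follower covers v·t_r = 16.0934 × 0.9 = 14.484 m while reacting, then v²/(2a_F) = 258.998 / 3.600 = 71.944 m while braking, for a total of 14.484 + 71.944 = 86.428 m.
Since a_F ≤ a_L and the follower starts braking later, the follower is never slower than the leader, so the closest approach is when both have stopped.
Minimum gap = 86.428 − 28.152 = 58.276 m.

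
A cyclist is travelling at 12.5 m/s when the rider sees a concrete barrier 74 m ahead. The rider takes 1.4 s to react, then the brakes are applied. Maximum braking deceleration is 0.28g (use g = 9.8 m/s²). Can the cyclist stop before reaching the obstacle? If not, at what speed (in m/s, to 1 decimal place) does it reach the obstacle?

Yes — it stops about 28.0 m short of the obstacle, so it never reaches it

a = 0.28 × 9.8 = 2.744 m/s².
Reaction distance = 12.5000 × 1.4 = 17.500 m.
Braking distance = v²/(2a) = 156.250 / 5.488 = 28.471 m.
Total stopping distance = 17.500 + 28.471 = 45.971 m, vs 74 m available — it stops with 74 − 45.971 = 28.029 m to spare.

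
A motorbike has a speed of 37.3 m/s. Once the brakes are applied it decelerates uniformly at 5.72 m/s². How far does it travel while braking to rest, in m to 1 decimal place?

Braking distance ≈ 121.6 m

Braking distance = v²/(2a) = 37.3000² / (2 × 5.720) = 1391.290 / 11.440 = 121.616 m.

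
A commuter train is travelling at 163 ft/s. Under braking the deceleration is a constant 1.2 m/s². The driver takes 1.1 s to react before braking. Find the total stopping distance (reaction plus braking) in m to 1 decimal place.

163 ft/s × 0.3048 = 49.6824 m/s.
Reaction distance = v·t_r = 49.6824 × 1.1 = 54.651 m.
Braking distance = v²/(2a) = 49.6824² / (2 × 1.200) = 2468.341 / 2.400 = 1028.475 m.
Total = 54.651 + 1028.475 = 1083.126 m.

Total stopping distance ≈ 1083.1 m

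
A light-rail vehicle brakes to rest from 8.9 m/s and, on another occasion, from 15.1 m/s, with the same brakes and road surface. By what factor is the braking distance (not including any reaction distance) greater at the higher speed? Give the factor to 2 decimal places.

Factor ≈ 2.88

Braking distance d = v²/(2a), so with a fixed, d ∝ v².
Factor = (15.1/8.9)² = 1.6966² = 2.8785.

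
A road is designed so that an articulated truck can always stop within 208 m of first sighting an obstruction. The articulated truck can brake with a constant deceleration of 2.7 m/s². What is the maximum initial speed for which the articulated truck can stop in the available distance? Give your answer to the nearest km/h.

v²/(2a) = d ⇒ v = √(2 × 2.700 × 208) = √1123.20 = 33.5142 m/s.
33.5142 m/s × 3.6 = 120.651 km/h.

Maximum speed ≈ 121 km/h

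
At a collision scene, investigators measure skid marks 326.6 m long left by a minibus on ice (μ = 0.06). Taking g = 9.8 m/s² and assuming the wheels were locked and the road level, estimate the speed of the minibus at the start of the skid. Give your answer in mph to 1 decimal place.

Initial speed ≈ 43.8 mph

Deceleration a = μg = 0.06 × 9.8 = 0.588 m/s².
v = √(2a·d) = √(2 × 0.588 × 326.6) = √384.082 = 19.5980 m/s.
= 19.5980 ÷ 0.44704 = 43.839 mph.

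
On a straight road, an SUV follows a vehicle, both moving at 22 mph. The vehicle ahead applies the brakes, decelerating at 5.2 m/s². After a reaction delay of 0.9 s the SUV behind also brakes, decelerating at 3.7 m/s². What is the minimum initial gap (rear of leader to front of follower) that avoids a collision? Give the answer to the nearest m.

22 mph × 0.44704 = 9.8349 m/s.
Leader travels v²/(2a_L) = 96.725 / 10.400 = 9.300 m before stopping.
Follower covers v·t_r = 9.8349 × 0.9 = 8.851 m while reacting, then v²/(2a_F) = 96.725 / 7.400 = 13.071 m while braking, for a total of 8.851 + 13.071 = 21.922 m.
Since a_F ≤ a_L and the follower starts braking later, the follower is never slower than the leader, so the closest approach is when both have stopped.
Minimum gap = 21.922 − 9.300 = 12.622 m.

Minimum gap ≈ 13 m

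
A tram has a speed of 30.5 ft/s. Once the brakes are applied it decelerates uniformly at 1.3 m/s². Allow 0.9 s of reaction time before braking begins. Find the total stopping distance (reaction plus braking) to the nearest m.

Total stopping distance ≈ 42 m

30.5 ft/s × 0.3048 = 9.2964 m/s.
Reaction distance = v·t_r = 9.2964 × 0.9 = 8.367 m.
Braking distance = v²/(2a) = 9.2964² / (2 × 1.300) = 86.423 / 2.600 = 33.240 m.
Total = 8.367 + 33.240 = 41.607 m.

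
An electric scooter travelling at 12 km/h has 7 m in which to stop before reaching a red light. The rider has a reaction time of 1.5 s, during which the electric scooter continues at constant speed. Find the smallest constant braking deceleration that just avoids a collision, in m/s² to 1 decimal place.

12 km/h ÷ 3.6 = 3.3333 m/s.
Distance covered during reaction = 3.3333 × 1.5 = 5.000 m.
Distance available for braking: 7 − 5.000 = 2.000 m.
v² = 2a·d ⇒ a = v²/(2d) = 3.3333² / (2 × 2.000) = 11.111 / 4.000 = 2.7778 m/s².

Required deceleration ≈ 2.8 m/s²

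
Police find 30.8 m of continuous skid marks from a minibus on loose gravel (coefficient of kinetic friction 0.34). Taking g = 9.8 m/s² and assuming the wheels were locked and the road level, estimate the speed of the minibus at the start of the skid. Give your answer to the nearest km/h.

Initial speed ≈ 52 km/h

Deceleration a = μg = 0.34 × 9.8 = 3.332 m/s².
v = √(2a·d) = √(2 × 3.332 × 30.8) = √205.251 = 14.3266 m/s.
= 14.3266 × 3.6 = 51.576 km/h.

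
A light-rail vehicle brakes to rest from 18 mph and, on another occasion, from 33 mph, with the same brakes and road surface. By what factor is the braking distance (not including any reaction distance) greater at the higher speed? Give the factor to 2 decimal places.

Factor ≈ 3.36

Braking distance d = v²/(2a), so with a fixed, d ∝ v².
Factor = (33/18)² = 1.8333² = 3.3610.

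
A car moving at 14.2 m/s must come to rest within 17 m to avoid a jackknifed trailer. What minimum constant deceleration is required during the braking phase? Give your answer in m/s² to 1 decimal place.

Required deceleration ≈ 5.9 m/s²

v² = 2a·d ⇒ a = v²/(2d) = 14.2000² / (2 × 17.000) = 201.640 / 34.000 = 5.9306 m/s².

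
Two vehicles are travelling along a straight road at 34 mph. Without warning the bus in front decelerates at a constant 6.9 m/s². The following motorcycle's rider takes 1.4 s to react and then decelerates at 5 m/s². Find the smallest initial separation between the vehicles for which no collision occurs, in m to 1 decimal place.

34 mph × 0.44704 = 15.1994 m/s.
Leader travels v²/(2a_L) = 231.022 / 13.800 = 16.741 m before stopping.
Follower covers v·t_r = 15.1994 × 1.4 = 21.279 m while reacting, then v²/(2a_F) = 231.022 / 10.000 = 23.102 m while braking, for a total of 21.279 + 23.102 = 44.381 m.
Since a_F ≤ a_L and the follower starts braking later, the follower is never slower than the leader, so the closest approach is when both have stopped.
Minimum gap = 44.381 − 16.741 = 27.640 m.

Minimum gap ≈ 27.6 m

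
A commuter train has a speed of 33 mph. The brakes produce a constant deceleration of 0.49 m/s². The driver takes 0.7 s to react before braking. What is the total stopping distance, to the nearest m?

Total stopping distance ≈ 232 m

33 mph × 0.44704 = 14.7523 m/s.
Reaction distance = v·t_r = 14.7523 × 0.7 = 10.327 m.
Braking distance = v²/(2a) = 14.7523² / (2 × 0.490) = 217.630 / 0.980 = 222.071 m.
Total = 10.327 + 222.071 = 232.398 m.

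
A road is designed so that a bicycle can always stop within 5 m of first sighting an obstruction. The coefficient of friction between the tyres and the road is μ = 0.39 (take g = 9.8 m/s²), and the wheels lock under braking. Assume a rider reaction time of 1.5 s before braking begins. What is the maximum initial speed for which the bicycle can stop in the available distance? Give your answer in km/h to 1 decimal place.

a = μg = 0.39 × 9.8 = 3.822 m/s².
Stopping distance: v·t_r + v²/(2a) = 5 with t_r = 1.5 s and a = 3.822 m/s².
So v² + 11.466 v − 38.22 = 0.
Positive root: v = −a·t_r + √((a·t_r)² + 2a·d) = −5.733 + √(32.867 + 38.22) = 2.6983 m/s.
2.6983 m/s × 3.6 = 9.714 km/h.

Maximum speed ≈ 9.7 km/h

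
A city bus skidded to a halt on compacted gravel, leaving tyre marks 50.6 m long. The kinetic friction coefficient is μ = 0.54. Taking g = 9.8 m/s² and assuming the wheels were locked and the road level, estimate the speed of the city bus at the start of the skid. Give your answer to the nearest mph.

Deceleration a = μg = 0.54 × 9.8 = 5.292 m/s².
v = √(2a·d) = √(2 × 5.292 × 50.6) = √535.550 = 23.1420 m/s.
= 23.1420 ÷ 0.44704 = 51.767 mph.

Initial speed ≈ 52 mph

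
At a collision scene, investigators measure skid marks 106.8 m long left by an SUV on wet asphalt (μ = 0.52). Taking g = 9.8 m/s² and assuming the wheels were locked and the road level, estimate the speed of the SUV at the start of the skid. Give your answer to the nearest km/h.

Deceleration a = μg = 0.52 × 9.8 = 5.096 m/s².
v = √(2a·d) = √(2 × 5.096 × 106.8) = √1088.506 = 32.9925 m/s.
= 32.9925 × 3.6 = 118.773 km/h.

Initial speed ≈ 119 km/h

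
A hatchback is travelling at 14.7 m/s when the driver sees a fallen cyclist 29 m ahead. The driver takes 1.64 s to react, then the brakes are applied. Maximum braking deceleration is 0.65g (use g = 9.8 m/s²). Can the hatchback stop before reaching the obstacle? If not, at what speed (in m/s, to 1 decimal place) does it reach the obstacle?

a = 0.65 × 9.8 = 6.370 m/s².
Reaction distance = 14.7000 × 1.64 = 24.108 m.
Braking distance needed to stop: v²/(2a) = 216.090 / 12.740 = 16.962 m, so total needed = 24.108 + 16.962 = 41.070 m > 29 m — it cannot stop.
Distance remaining when braking begins: 29 − 24.108 = 4.892 m.
v² = v₀² − 2a·d = 216.090 − 2 × 6.370 × 4.892 = 153.766 m²/s².
v = √153.766 = 12.400 m/s.

No — it strikes the obstacle at 12.4 m/s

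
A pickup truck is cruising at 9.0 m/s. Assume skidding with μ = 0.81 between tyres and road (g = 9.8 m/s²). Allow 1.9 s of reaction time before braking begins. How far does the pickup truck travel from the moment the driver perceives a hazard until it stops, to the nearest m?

Total stopping distance ≈ 22 m

a = μg = 0.81 × 9.8 = 7.938 m/s².
Reaction distance = v·t_r = 9.0000 × 1.9 = 17.100 m.
Braking distance = v²/(2a) = 9.0000² / (2 × 7.938) = 81.000 / 15.876 = 5.102 m.
Total = 17.100 + 5.102 = 22.202 m.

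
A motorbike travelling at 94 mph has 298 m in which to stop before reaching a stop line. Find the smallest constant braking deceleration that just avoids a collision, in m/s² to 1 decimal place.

94 mph × 0.44704 = 42.0218 m/s.
v² = 2a·d ⇒ a = v²/(2d) = 42.0218² / (2 × 298.000) = 1765.832 / 596.000 = 2.9628 m/s².

Required deceleration ≈ 3.0 m/s²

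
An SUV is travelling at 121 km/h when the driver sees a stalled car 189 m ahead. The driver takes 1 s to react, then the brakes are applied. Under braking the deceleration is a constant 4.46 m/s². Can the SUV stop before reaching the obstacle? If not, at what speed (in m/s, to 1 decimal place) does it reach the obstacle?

121 km/h ÷ 3.6 = 33.6111 m/s.
Reaction distance = 33.6111 × 1 = 33.611 m.
Braking distance = v²/(2a) = 1129.706 / 8.920 = 126.649 m.
Total stopping distance = 33.611 + 126.649 = 160.260 m, vs 189 m available — it stops with 189 − 160.260 = 28.740 m to spare.

Yes — it stops about 28.7 m short of the obstacle, so it never reaches it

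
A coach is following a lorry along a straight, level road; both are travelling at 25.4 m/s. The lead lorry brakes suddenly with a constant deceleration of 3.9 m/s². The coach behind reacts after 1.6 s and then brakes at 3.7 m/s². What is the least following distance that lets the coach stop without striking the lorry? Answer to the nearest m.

Leader travels v²/(2a_L) = 645.160 / 7.800 = 82.713 m before stopping.
Follower covers v·t_r = 25.4000 × 1.6 = 40.640 m while reacting, then v²/(2a_F) = 645.160 / 7.400 = 87.184 m while braking, for a total of 40.640 + 87.184 = 127.824 m.
Since a_F ≤ a_L and the follower starts braking later, the follower is never slower than the leader, so the closest approach is when both have stopped.
Minimum gap = 127.824 − 82.713 = 45.111 m.

Minimum gap ≈ 45 m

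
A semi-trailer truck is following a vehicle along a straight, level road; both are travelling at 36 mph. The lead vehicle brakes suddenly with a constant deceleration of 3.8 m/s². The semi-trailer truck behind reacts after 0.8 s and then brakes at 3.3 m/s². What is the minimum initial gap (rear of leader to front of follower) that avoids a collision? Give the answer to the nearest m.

36 mph × 0.44704 = 16.0934 m/s.
Leader travels v²/(2a_L) = 258.998 / 7.600 = 34.079 m before stopping.
Follower covers v·t_r = 16.0934 × 0.8 = 12.875 m while reacting, then v²/(2a_F) = 258.998 / 6.600 = 39.242 m while braking, for a total of 12.875 + 39.242 = 52.117 m.
Since a_F ≤ a_L and the follower starts braking later, the follower is never slower than the leader, so the closest approach is when both have stopped.
Minimum gap = 52.117 − 34.079 = 18.038 m.

Minimum gap ≈ 18 m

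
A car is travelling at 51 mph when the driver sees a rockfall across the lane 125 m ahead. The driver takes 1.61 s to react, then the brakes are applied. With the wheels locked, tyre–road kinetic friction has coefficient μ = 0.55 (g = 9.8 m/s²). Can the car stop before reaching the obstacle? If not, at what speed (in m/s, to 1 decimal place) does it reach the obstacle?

51 mph × 0.44704 = 22.7990 m/s.
a = μg = 0.55 × 9.8 = 5.390 m/s².
Reaction distance = 22.7990 × 1.61 = 36.706 m.
Braking distance = v²/(2a) = 519.794 / 10.780 = 48.218 m.
Total stopping distance = 36.706 + 48.218 = 84.924 m, vs 125 m available — it stops with 125 − 84.924 = 40.076 m to spare.

Yes — it stops about 40.1 m short of the obstacle, so it never reaches it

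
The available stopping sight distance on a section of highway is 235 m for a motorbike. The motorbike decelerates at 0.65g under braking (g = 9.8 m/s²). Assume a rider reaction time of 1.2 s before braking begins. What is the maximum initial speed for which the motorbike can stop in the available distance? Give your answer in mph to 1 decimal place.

a = 0.65 × 9.8 = 6.370 m/s².
Stopping distance: v·t_r + v²/(2a) = 235 with t_r = 1.2 s and a = 6.370 m/s².
So v² + 15.288 v − 2993.90 = 0.
Positive root: v = −a·t_r + √((a·t_r)² + 2a·d) = −7.644 + √(58.431 + 2993.90) = 47.6039 m/s.
47.6039 m/s ÷ 0.44704 = 106.487 mph.

Maximum speed ≈ 106.5 mph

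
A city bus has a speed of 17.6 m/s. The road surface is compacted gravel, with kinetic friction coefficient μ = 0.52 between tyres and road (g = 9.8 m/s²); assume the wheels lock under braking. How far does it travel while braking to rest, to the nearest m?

Braking distance ≈ 30 m

a = μg = 0.52 × 9.8 = 5.096 m/s².
Braking distance = v²/(2a) = 17.6000² / (2 × 5.096) = 309.760 / 10.192 = 30.392 m.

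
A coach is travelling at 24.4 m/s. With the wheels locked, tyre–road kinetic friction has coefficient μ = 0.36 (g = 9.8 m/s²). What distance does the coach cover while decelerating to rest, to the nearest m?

a = μg = 0.36 × 9.8 = 3.528 m/s².
Braking distance = v²/(2a) = 24.4000² / (2 × 3.528) = 595.360 / 7.056 = 84.376 m.

Braking distance ≈ 84 m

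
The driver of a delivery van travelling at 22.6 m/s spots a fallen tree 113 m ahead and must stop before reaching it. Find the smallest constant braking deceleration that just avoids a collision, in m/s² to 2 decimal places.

v² = 2a·d ⇒ a = v²/(2d) = 22.6000² / (2 × 113.000) = 510.760 / 226.000 = 2.2600 m/s².

Required deceleration ≈ 2.26 m/s²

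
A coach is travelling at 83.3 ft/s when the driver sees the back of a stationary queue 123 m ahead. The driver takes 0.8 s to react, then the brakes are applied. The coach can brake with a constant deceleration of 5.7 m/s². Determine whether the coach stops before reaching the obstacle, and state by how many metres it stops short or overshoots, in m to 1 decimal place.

Yes — it stops 46.1 m short of the obstacle

83.3 ft/s × 0.3048 = 25.3898 m/s.
Reaction distance = 25.3898 × 0.8 = 20.312 m.
Braking distance = v²/(2a) = 644.642 / 11.400 = 56.548 m.
Total stopping distance = 20.312 + 56.548 = 76.860 m, vs 123 m available — it stops with 123 − 76.860 = 46.140 m to spare.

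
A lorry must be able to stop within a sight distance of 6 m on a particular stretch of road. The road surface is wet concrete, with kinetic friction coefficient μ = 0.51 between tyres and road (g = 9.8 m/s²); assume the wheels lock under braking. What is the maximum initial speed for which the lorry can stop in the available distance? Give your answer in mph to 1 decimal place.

Maximum speed ≈ 17.3 mph

a = μg = 0.51 × 9.8 = 4.998 m/s².
v²/(2a) = d ⇒ v = √(2 × 4.998 × 6) = √59.98 = 7.7447 m/s.
7.7447 m/s ÷ 0.44704 = 17.324 mph.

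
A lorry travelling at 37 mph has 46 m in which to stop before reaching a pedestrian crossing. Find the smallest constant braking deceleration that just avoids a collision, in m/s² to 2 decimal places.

37 mph × 0.44704 = 16.5405 m/s.
v² = 2a·d ⇒ a = v²/(2d) = 16.5405² / (2 × 46.000) = 273.588 / 92.000 = 2.9738 m/s².

Required deceleration ≈ 2.97 m/s²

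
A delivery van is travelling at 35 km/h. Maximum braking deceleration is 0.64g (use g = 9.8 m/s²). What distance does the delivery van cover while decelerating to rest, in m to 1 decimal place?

Braking distance ≈ 7.5 m

35 km/h ÷ 3.6 = 9.7222 m/s.
a = 0.64 × 9.8 = 6.272 m/s².
Braking distance = v²/(2a) = 9.7222² / (2 × 6.272) = 94.521 / 12.544 = 7.535 m.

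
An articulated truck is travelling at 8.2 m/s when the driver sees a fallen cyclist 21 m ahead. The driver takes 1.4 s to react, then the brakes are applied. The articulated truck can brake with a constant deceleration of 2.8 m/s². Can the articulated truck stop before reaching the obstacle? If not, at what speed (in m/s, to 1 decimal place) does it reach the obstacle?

Reaction distance = 8.2000 × 1.4 = 11.480 m.
Braking distance needed to stop: v²/(2a) = 67.240 / 5.600 = 12.007 m, so total needed = 11.480 + 12.007 = 23.487 m > 21 m — it cannot stop.
Distance remaining when braking begins: 21 − 11.480 = 9.520 m.
v² = v₀² − 2a·d = 67.240 − 2 × 2.800 × 9.520 = 13.928 m²/s².
v = √13.928 = 3.732 m/s.

No — it strikes the obstacle at 3.7 m/s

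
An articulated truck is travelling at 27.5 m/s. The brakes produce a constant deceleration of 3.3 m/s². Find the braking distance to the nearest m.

Braking distance = v²/(2a) = 27.5000² / (2 × 3.300) = 756.250 / 6.600 = 114.583 m.

Braking distance ≈ 115 m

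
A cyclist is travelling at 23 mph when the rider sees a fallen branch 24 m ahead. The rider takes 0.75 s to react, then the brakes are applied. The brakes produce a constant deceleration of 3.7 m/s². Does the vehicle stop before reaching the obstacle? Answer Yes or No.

23 mph × 0.44704 = 10.2819 m/s.
Reaction distance = 10.2819 × 0.75 = 7.711 m.
Braking distance = v²/(2a) = 105.717 / 7.400 = 14.286 m.
Total stopping distance = 7.711 + 14.286 = 21.997 m, vs 24 m available — it stops with 24 − 21.997 = 2.003 m to spare.

Yes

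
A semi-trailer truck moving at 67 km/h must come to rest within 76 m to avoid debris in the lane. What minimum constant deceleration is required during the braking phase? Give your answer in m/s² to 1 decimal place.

Required deceleration ≈ 2.3 m/s²

67 km/h ÷ 3.6 = 18.6111 m/s.
v² = 2a·d ⇒ a = v²/(2d) = 18.6111² / (2 × 76.000) = 346.373 / 152.000 = 2.2788 m/s².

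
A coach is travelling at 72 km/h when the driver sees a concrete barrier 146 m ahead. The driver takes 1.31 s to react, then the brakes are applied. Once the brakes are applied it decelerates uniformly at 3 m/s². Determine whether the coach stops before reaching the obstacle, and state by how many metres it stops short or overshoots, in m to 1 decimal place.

Yes — it stops 53.1 m short of the obstacle

72 km/h ÷ 3.6 = 20.0000 m/s.
Reaction distance = 20.0000 × 1.31 = 26.200 m.
Braking distance = v²/(2a) = 400.000 / 6.000 = 66.667 m.
Total stopping distance = 26.200 + 66.667 = 92.867 m, vs 146 m available — it stops with 146 − 92.867 = 53.133 m to spare.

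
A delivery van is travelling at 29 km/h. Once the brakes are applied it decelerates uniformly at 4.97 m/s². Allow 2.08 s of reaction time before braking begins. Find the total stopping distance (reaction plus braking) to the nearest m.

Total stopping distance ≈ 23 m

29 km/h ÷ 3.6 = 8.0556 m/s.
Reaction distance = v·t_r = 8.0556 × 2.08 = 16.756 m.
Braking distance = v²/(2a) = 8.0556² / (2 × 4.970) = 64.893 / 9.940 = 6.528 m.
Total = 16.756 + 6.528 = 23.284 m.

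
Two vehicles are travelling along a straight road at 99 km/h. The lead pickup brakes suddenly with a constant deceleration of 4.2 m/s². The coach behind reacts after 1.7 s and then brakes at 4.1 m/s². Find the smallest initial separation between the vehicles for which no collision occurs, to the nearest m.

99 km/h ÷ 3.6 = 27.5000 m/s.
Leader travels v²/(2a_L) = 756.250 / 8.400 = 90.030 m before stopping.
Follower covers v·t_r = 27.5000 × 1.7 = 46.750 m while reacting, then v²/(2a_F) = 756.250 / 8.200 = 92.226 m while braking, for a total of 46.750 + 92.226 = 138.976 m.
Since a_F ≤ a_L and the follower starts braking later, the follower is never slower than the leader, so the closest approach is when both have stopped.
Minimum gap = 138.976 − 90.030 = 48.946 m.

Minimum gap ≈ 49 m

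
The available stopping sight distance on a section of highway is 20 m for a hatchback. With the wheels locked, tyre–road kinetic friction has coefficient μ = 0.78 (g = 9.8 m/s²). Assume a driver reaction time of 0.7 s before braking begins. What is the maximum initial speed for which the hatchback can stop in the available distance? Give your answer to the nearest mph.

a = μg = 0.78 × 9.8 = 7.644 m/s².
Stopping distance: v·t_r + v²/(2a) = 20 with t_r = 0.7 s and a = 7.644 m/s².
So v² + 10.702 v − 305.76 = 0.
Positive root: v = −a·t_r + √((a·t_r)² + 2a·d) = −5.351 + √(28.633 + 305.76) = 12.9354 m/s.
12.9354 m/s ÷ 0.44704 = 28.936 mph.

Maximum speed ≈ 29 mph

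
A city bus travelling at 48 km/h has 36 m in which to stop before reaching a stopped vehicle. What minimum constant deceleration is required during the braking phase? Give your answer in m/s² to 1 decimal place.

Required deceleration ≈ 2.5 m/s²

48 km/h ÷ 3.6 = 13.3333 m/s.
v² = 2a·d ⇒ a = v²/(2d) = 13.3333² / (2 × 36.000) = 177.777 / 72.000 = 2.4691 m/s².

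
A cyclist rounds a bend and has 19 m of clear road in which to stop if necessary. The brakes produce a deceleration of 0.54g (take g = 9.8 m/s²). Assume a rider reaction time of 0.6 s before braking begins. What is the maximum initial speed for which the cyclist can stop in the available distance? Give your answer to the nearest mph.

a = 0.54 × 9.8 = 5.292 m/s².
Stopping distance: v·t_r + v²/(2a) = 19 with t_r = 0.6 s and a = 5.292 m/s².
So v² + 6.350 v − 201.10 = 0.
Positive root: v = −a·t_r + √((a·t_r)² + 2a·d) = −3.175 + √(10.081 + 201.10) = 11.3571 m/s.
11.3571 m/s ÷ 0.44704 = 25.405 mph.

Maximum speed ≈ 25 mph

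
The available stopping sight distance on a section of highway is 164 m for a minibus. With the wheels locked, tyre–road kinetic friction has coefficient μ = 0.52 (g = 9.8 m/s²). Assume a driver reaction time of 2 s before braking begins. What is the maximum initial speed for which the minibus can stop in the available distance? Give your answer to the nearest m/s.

Maximum speed ≈ 32 m/s

a = μg = 0.52 × 9.8 = 5.096 m/s².
Stopping distance: v·t_r + v²/(2a) = 164 with t_r = 2 s and a = 5.096 m/s².
So v² + 20.384 v − 1671.49 = 0.
Positive root: v = −a·t_r + √((a·t_r)² + 2a·d) = −10.192 + √(103.877 + 1671.49) = 31.9431 m/s.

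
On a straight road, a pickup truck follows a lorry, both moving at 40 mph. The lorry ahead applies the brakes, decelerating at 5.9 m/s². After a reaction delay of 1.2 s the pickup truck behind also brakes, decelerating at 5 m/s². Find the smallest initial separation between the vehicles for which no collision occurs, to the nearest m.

40 mph × 0.44704 = 17.8816 m/s.
Leader travels v²/(2a_L) = 319.752 / 11.800 = 27.098 m before stopping.
Follower covers v·t_r = 17.8816 × 1.2 = 21.458 m while reacting, then v²/(2a_F) = 319.752 / 10.000 = 31.975 m while braking, for a total of 21.458 + 31.975 = 53.433 m.
Since a_F ≤ a_L and the follower starts braking later, the follower is never slower than the leader, so the closest approach is when both have stopped.
Minimum gap = 53.433 − 27.098 = 26.335 m.

Minimum gap ≈ 26 m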